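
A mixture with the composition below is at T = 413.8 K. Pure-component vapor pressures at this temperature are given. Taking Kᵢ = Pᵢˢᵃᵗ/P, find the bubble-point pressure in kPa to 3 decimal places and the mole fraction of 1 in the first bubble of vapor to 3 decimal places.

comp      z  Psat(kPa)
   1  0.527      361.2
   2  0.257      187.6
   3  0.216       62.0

Pbub = 251.958 kPa, y_1 = 0.755

At the bubble point ψ → 0, so ΣzᵢKᵢ = 1 with Kᵢ = Pᵢˢᵃᵗ/P ⇒ P = ΣzᵢPᵢˢᵃᵗ.
P = 0.527·361.2 + 0.257·187.6 + 0.216·62.0 = 251.958 kPa
yᵢ = zᵢPᵢˢᵃᵗ/P ⇒ y_1 = 0.527·361.2/251.958 = 0.755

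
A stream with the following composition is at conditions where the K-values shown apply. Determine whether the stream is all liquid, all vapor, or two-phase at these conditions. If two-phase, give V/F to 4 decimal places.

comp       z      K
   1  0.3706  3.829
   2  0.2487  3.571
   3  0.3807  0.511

ΣzᵢKᵢ = 2.5017; Σzᵢ/Kᵢ = 0.9114.
Since Σzᵢ/Kᵢ < 1 the mixture is above its dew point — single vapor phase.

all vapor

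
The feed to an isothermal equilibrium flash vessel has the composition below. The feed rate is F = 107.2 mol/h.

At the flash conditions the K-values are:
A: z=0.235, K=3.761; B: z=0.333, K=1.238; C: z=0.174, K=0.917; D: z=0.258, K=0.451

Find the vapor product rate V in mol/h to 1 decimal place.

Material balance + equilibrium reduce to Σ zᵢ(Kᵢ−1)/(1+V/F(Kᵢ−1)) = 0.
Check two-phase: ΣzᵢKᵢ = 1.572 > 1 and Σzᵢ/Kᵢ = 1.093 > 1, so g(0) = 0.572 > 0 and g(1) = -0.093 < 0.
Newton iteration, V/F⁰ = 0.66:
  V/F = 0.660: g = 0.0610, g' = -0.432 → V/F = 0.801
  V/F = 0.801: g = 0.0002, g' = -0.436 → V/F = 0.802
Converged at V/F = 0.802.
Then V = V/F·F = 0.8017·107.2 = 85.9 mol/h and L = F − V = 21.3 mol/h.

V = 85.9 mol/h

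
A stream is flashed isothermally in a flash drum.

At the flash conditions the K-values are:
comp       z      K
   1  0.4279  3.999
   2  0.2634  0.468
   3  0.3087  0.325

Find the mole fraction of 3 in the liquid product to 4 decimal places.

Material balance + equilibrium reduce to Σ zᵢ(Kᵢ−1)/(1+V/F(Kᵢ−1)) = 0.
Check two-phase: ΣzᵢKᵢ = 1.9348 > 1 and Σzᵢ/Kᵢ = 1.6197 > 1, so g(0) = 0.9348 > 0 and g(1) = -0.6197 < 0.
Iterate (Newton) starting at V/F = 0.5:
  V/F = 0.5000: g = 0.00798, g' = -1.0748 → V/F = 0.5074
Converged at V/F = 0.5074.
Compositions from xᵢ = zᵢ/(1+V/F(Kᵢ−1)), yᵢ = Kᵢxᵢ:
  1: x = 0.1697, y = 0.6786
  2: x = 0.3608, y = 0.1689
  3: x = 0.4695, y = 0.1526

x_3 = 0.4695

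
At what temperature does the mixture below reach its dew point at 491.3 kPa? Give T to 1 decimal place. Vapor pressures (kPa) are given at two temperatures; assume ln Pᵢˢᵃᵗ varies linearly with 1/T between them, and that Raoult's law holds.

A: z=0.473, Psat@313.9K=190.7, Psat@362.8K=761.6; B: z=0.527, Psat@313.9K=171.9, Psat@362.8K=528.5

T = 352.5 K

Dew-point temperature: Σzᵢ·P/Pᵢˢᵃᵗ(T) = 1. Interpolate ln Pᵢˢᵃᵗ = aᵢ + bᵢ/T.
  T = 313.9 K: ΣzᵢP/Pᵢˢᵃᵗ = 2.7248
  T = 362.8 K: ΣzᵢP/Pᵢˢᵃᵗ = 0.7950
  T = 338.4 K: ΣzᵢP/Pᵢˢᵃᵗ = 1.4031
  T = 350.6 K: ΣzᵢP/Pᵢˢᵃᵗ = 1.0453
  T = 356.7 K: ΣzᵢP/Pᵢˢᵃᵗ = 0.9094
  T = 353.6 K: ΣzᵢP/Pᵢˢᵃᵗ = 0.9755
  T = 352.1 K: ΣzᵢP/Pᵢˢᵃᵗ = 1.0097
Interpolating between 352.1 K and 353.6 K gives T ≈ 352.5 K.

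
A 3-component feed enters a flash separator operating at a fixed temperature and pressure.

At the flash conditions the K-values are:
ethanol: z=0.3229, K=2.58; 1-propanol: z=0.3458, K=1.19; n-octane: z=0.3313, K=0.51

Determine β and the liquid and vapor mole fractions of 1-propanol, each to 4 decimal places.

β = 0.8400, x_1-propanol = 0.2982, y_1-propanol = 0.3549

Material balance + equilibrium reduce to Σ zᵢ(Kᵢ−1)/(1+β(Kᵢ−1)) = 0.
Feasibility: ΣzᵢKᵢ = 1.4135, Σzᵢ/Kᵢ = 1.0654 — both > 1, two phases present.
Newton iteration, β⁰ = 0.55:
  β = 0.5500: g = 0.11023, g' = -0.3901 → β = 0.8326
  β = 0.8326: g = 0.00286, g' = -0.3866 → β = 0.8400
Converged at β = 0.8400.
Compositions from xᵢ = zᵢ/(1+β(Kᵢ−1)), yᵢ = Kᵢxᵢ:
  ethanol: x = 0.1388, y = 0.3580
  1-propanol: x = 0.2982, y = 0.3549
  n-octane: x = 0.5630, y = 0.2872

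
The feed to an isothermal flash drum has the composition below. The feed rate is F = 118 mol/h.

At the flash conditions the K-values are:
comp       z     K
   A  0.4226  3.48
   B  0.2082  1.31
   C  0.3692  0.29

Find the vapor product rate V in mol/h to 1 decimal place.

V = 73.0 mol/h

Material balance + equilibrium reduce to Σ zᵢ(Kᵢ−1)/(1+V/F(Kᵢ−1)) = 0.
Check two-phase: ΣzᵢKᵢ = 1.8505 > 1 and Σzᵢ/Kᵢ = 1.5535 > 1, so g(0) = 0.8505 > 0 and g(1) = -0.5535 < 0.
Newton–Raphson from V/F = 0.5:
  V/F = 0.5000: g = 0.11735, g' = -0.9804 → V/F = 0.6197
  V/F = 0.6197: g = -0.00082, g' = -1.0114 → V/F = 0.6189
Converged at V/F = 0.6189.
Then V = V/F·F = 0.6189·118 = 73.0 mol/h and L = F − V = 45.0 mol/h.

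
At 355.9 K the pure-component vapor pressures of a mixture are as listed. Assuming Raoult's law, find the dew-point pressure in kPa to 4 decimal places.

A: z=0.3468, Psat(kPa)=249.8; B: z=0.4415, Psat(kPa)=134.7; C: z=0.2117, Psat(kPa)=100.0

At the dew point ψ → 1, so Σzᵢ/Kᵢ = 1 with Kᵢ = Pᵢˢᵃᵗ/P ⇒ 1/P = Σzᵢ/Pᵢˢᵃᵗ.
1/P = 0.3468/249.8 + 0.4415/134.7 + 0.2117/100.0 = 0.0067830 ⇒ P = 147.4282 kPa

Pdew = 147.4282 kPa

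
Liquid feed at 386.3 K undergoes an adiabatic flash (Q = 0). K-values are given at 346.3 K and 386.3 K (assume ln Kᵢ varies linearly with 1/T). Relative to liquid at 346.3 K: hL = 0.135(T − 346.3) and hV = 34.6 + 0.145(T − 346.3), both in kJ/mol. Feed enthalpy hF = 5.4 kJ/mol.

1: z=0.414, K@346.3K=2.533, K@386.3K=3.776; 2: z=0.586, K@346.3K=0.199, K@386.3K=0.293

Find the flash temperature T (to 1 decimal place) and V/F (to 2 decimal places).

Adiabatic flash: solve Rachford–Rice at each trial T, then check hF = ψ·hV(T) + (1−ψ)·hL(T).
  T = 346.3 K: K = (2.533, 0.199), RR gives ψ = 0.135, H_out = 4.657 kJ/mol
  T = 386.3 K: K = (3.776, 0.293), RR gives ψ = 0.374, H_out = 18.507 kJ/mol
  T = 366.3 K: K = (3.127, 0.244), RR gives ψ = 0.272, H_out = 12.168 kJ/mol
  T = 356.3 K: K = (2.823, 0.221), RR gives ψ = 0.210, H_out = 8.634 kJ/mol
  T = 351.3 K: K = (2.676, 0.210), RR gives ψ = 0.174, H_out = 6.714 kJ/mol
  T = 348.8 K: K = (2.604, 0.204), RR gives ψ = 0.155, H_out = 5.705 kJ/mol
  T = 347.6 K: K = (2.570, 0.202), RR gives ψ = 0.145, H_out = 5.207 kJ/mol
Linear interpolation between T = 347.6 (H_out = 5.207) and T = 348.8 (H_out = 5.705) on hF = 5.4 gives T ≈ 348.1 K, at which ψ = 0.15.

T = 348.1 K, V/F = 0.15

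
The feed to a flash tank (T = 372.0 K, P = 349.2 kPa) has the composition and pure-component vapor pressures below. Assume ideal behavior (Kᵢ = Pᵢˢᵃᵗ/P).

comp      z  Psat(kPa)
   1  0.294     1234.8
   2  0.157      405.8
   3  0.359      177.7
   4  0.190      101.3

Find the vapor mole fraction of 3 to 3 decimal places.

Raoult's law: Kᵢ = Pᵢˢᵃᵗ/P = Pᵢˢᵃᵗ/349.2.
  K_1 = 1234.8/349.2 = 3.53608, K_2 = 405.8/349.2 = 1.16208, K_3 = 177.7/349.2 = 0.50888, K_4 = 101.3/349.2 = 0.29009
Newton–Raphson from β = 0.56:
  β = 0.560: g = -0.1357, g' = -0.755 → β = 0.380
  β = 0.380: g = 0.0020, g' = -0.804 → β = 0.383
Converged at β = 0.383.
Compositions from xᵢ = zᵢ/(1+β(Kᵢ−1)), yᵢ = Kᵢxᵢ:
  1: x = 0.149, y = 0.528
  2: x = 0.148, y = 0.172
  3: x = 0.442, y = 0.225
  4: x = 0.261, y = 0.076

y_3 = 0.225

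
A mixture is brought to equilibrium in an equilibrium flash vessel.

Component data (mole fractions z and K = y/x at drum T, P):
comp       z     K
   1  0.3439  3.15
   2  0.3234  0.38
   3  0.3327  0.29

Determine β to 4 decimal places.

Newton iteration, β⁰ = 0.5:
  β = 0.5000: g = -0.30049, g' = -1.0335 → β = 0.2092
  β = 0.2092: g = 0.00214, g' = -1.1517 → β = 0.2111
Converged at β = 0.2111.

β = 0.2111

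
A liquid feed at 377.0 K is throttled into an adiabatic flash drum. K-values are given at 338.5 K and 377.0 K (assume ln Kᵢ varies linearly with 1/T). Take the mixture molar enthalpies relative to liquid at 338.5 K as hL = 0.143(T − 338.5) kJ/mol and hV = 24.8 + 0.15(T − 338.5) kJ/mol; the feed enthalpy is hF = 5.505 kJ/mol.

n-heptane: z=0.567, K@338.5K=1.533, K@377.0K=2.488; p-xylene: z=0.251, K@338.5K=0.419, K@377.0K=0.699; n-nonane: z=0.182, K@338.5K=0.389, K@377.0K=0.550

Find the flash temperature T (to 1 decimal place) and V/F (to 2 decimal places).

T = 340.3 K, V/F = 0.21

Adiabatic flash: solve Rachford–Rice at each trial T, then check hF = ψ·hV(T) + (1−ψ)·hL(T).
  T = 338.5 K: K = (1.533, 0.419, 0.389), RR gives ψ = 0.143, H_out = 3.540 kJ/mol
  T = 377.0 K: K = (2.488, 0.699, 0.550), RR gives ψ = 1.000, H_out = 30.575 kJ/mol
  T = 357.8 K: K = (1.980, 0.549, 0.467), RR gives ψ = 0.722, H_out = 20.757 kJ/mol
  T = 348.1 K: K = (1.747, 0.481, 0.427), RR gives ψ = 0.467, H_out = 12.975 kJ/mol
  T = 343.3 K: K = (1.638, 0.449, 0.408), RR gives ψ = 0.319, H_out = 8.615 kJ/mol
  T = 340.9 K: K = (1.585, 0.434, 0.398), RR gives ψ = 0.236, H_out = 6.194 kJ/mol
Linear interpolation between T = 338.5 (H_out = 3.540) and T = 340.9 (H_out = 6.194) on hF = 5.505 gives T ≈ 340.3 K, at which ψ = 0.21.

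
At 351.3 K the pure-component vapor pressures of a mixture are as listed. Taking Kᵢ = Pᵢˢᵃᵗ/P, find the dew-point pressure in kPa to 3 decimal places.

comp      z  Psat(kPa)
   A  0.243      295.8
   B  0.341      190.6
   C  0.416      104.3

At the dew point ψ → 1, so Σzᵢ/Kᵢ = 1 with Kᵢ = Pᵢˢᵃᵗ/P ⇒ 1/P = Σzᵢ/Pᵢˢᵃᵗ.
1/P = 0.243/295.8 + 0.341/190.6 + 0.416/104.3 = 0.006599 ⇒ P = 151.536 kPa

Pdew = 151.536 kPa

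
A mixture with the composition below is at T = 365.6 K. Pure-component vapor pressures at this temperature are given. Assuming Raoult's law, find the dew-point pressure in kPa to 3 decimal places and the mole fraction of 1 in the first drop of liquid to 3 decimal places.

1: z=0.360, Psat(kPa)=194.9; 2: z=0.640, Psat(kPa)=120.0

At the dew point ψ → 1, so Σzᵢ/Kᵢ = 1 with Kᵢ = Pᵢˢᵃᵗ/P ⇒ 1/P = Σzᵢ/Pᵢˢᵃᵗ.
1/P = 0.360/194.9 + 0.640/120.0 = 0.007180 ⇒ P = 139.267 kPa
xᵢ = zᵢP/Pᵢˢᵃᵗ ⇒ x_1 = 0.360·139.267/194.9 = 0.257

Pdew = 139.267 kPa, x_1 = 0.257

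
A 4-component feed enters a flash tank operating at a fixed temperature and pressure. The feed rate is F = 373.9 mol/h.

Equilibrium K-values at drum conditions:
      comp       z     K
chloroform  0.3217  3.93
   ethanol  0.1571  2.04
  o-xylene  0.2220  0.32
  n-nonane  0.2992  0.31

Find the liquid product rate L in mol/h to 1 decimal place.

Newton iteration, V/F⁰ = 0.5:
  V/F = 0.5000: g = -0.05404, g' = -1.0958 → V/F = 0.4507
  V/F = 0.4507: g = 0.00015, g' = -1.1051 → V/F = 0.4508
Converged at V/F = 0.4508.
Then V = V/F·F = 0.4508·373.9 = 168.6 mol/h and L = F − V = 205.3 mol/h.

L = 205.3 mol/h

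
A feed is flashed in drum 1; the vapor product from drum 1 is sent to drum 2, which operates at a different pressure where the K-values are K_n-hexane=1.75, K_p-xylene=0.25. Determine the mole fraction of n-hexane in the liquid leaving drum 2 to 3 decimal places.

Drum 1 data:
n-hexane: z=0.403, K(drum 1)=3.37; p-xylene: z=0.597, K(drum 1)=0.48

Drum 1:
Let ψ₁ = V/F and solve Σ zᵢ(Kᵢ−1)/(1+ψ₁(Kᵢ−1)) = 0.
Feasibility: ΣzᵢKᵢ = 1.645, Σzᵢ/Kᵢ = 1.363 — both > 1, two phases present.
Binary case is linear: z₁(K₁−1)(1+ψ₁(K₂−1)) + z₂(K₂−1)(1+ψ₁(K₁−1)) = 0
⇒ ψ₁ = [z₁(K₁−1)+z₂(K₂−1)] / [−(K₁−1)(K₂−1)] = 0.6447/1.2324 = 0.523
Drum-1 compositions:
  n-hexane: x = 0.180, y = 0.606
  p-xylene: x = 0.820, y = 0.394
Drum-2 feed = drum-1 vapor: z₂ = (0.6064, 0.3936).
Drum 2:
Iterate (Newton) starting at ψ₂ = 0.5:
  ψ₂ = 0.500: g = -0.1416, g' = -0.747 → ψ₂ = 0.310
  ψ₂ = 0.310: g = -0.0160, g' = -0.601 → ψ₂ = 0.284
Converged at ψ₂ = 0.284.
  n-hexane: x = 0.500, y = 0.875
  p-xylene: x = 0.500, y = 0.125

x_n-hexane (drum 2) = 0.500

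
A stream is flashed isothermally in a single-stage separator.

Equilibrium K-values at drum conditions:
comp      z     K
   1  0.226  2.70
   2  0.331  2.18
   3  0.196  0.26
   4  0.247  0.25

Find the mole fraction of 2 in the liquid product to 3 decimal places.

x_2 = 0.221

Newton–Raphson from ψ = 0.5:
  ψ = 0.500: g = -0.0733, g' = -0.999 → ψ = 0.427
  ψ = 0.427: g = -0.0019, g' = -0.953 → ψ = 0.425
Converged at ψ = 0.425.
Compositions from xᵢ = zᵢ/(1+ψ(Kᵢ−1)), yᵢ = Kᵢxᵢ:
  1: x = 0.131, y = 0.354
  2: x = 0.221, y = 0.481
  3: x = 0.286, y = 0.074
  4: x = 0.362, y = 0.091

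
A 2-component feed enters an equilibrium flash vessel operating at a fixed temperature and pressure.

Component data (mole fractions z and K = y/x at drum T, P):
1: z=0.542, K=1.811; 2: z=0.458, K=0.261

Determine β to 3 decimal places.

Let β = V/F and solve Σ zᵢ(Kᵢ−1)/(1+β(Kᵢ−1)) = 0.
Feasibility: ΣzᵢKᵢ = 1.101, Σzᵢ/Kᵢ = 2.054 — both > 1, two phases present.
Iterate (Newton) starting at β = 0.5:
  β = 0.500: g = -0.2241, g' = -0.810 → β = 0.223
  β = 0.223: g = -0.0332, g' = -0.614 → β = 0.169
Converged at β = 0.169.

β = 0.169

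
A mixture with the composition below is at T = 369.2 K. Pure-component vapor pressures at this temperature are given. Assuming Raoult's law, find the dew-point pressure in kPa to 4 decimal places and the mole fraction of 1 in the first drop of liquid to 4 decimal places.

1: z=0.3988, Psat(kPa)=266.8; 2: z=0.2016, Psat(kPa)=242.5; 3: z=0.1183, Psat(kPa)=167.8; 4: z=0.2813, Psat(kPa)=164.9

Pdew = 211.1049 kPa, x_1 = 0.3155

At the dew point ψ → 1, so Σzᵢ/Kᵢ = 1 with Kᵢ = Pᵢˢᵃᵗ/P ⇒ 1/P = Σzᵢ/Pᵢˢᵃᵗ.
1/P = 0.3988/266.8 + 0.2016/242.5 + 0.1183/167.8 + 0.2813/164.9 = 0.0047370 ⇒ P = 211.1049 kPa
xᵢ = zᵢP/Pᵢˢᵃᵗ ⇒ x_1 = 0.3988·211.1049/266.8 = 0.3155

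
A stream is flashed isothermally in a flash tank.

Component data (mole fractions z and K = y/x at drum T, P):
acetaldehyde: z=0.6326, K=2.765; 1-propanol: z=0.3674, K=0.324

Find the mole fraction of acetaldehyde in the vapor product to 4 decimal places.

y_acetaldehyde = 0.7657

Binary case is linear: z₁(K₁−1)(1+β(K₂−1)) + z₂(K₂−1)(1+β(K₁−1)) = 0
⇒ β = [z₁(K₁−1)+z₂(K₂−1)] / [−(K₁−1)(K₂−1)] = 0.86818/1.19314 = 0.7276
Compositions from xᵢ = zᵢ/(1+β(Kᵢ−1)), yᵢ = Kᵢxᵢ:
  acetaldehyde: x = 0.2769, y = 0.7657
  1-propanol: x = 0.7231, y = 0.2343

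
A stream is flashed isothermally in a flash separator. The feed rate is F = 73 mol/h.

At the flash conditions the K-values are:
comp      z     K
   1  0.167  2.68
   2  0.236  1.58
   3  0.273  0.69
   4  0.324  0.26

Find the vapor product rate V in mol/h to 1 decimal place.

Rachford–Rice: g(ψ) = Σ zᵢ(Kᵢ−1)/(1+ψ(Kᵢ−1)) = 0.
Check two-phase: ΣzᵢKᵢ = 1.093 > 1 and Σzᵢ/Kᵢ = 1.853 > 1, so g(0) = 0.093 > 0 and g(1) = -0.853 < 0.
Newton iteration, ψ⁰ = 0.5:
  ψ = 0.500: g = -0.2221, g' = -0.671 → ψ = 0.169
  ψ = 0.169: g = -0.0200, g' = -0.613 → ψ = 0.136
Converged at ψ = 0.136.
Then V = ψ·F = 0.1365·73 = 10.0 mol/h and L = F − V = 63.0 mol/h.

V = 10.0 mol/h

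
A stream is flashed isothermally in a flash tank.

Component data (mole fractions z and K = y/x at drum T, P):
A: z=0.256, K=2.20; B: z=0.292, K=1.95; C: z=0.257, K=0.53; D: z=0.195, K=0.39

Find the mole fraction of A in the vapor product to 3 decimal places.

Newton–Raphson from V/F = 0.61:
  V/F = 0.610: g = -0.0058, g' = -0.524 → V/F = 0.599
Converged at V/F = 0.599.
Compositions from xᵢ = zᵢ/(1+V/F(Kᵢ−1)), yᵢ = Kᵢxᵢ:
  A: x = 0.149, y = 0.328
  B: x = 0.186, y = 0.363
  C: x = 0.358, y = 0.190
  D: x = 0.307, y = 0.120

y_A = 0.328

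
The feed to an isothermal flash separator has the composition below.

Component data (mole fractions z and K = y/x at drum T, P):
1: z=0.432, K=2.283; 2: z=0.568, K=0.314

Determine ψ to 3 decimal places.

Newton–Raphson from ψ = 0.66:
  ψ = 0.660: g = -0.4119, g' = -1.101 → ψ = 0.286
  ψ = 0.286: g = -0.0792, g' = -0.794 → ψ = 0.186
  ψ = 0.186: g = 0.0007, g' = -0.815 → ψ = 0.187
Converged at ψ = 0.187.

ψ = 0.187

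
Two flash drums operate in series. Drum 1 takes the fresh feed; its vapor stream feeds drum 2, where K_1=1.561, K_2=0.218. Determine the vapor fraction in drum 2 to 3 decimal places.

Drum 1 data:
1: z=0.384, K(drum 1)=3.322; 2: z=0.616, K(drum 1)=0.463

Drum 1:
Newton–Raphson from ψ₁ = 0.64:
  ψ₁ = 0.640: g = -0.1454, g' = -0.747 → ψ₁ = 0.446
  ψ₁ = 0.446: g = 0.0035, g' = -0.807 → ψ₁ = 0.450
Converged at ψ₁ = 0.450.
Drum-1 compositions:
  1: x = 0.188, y = 0.624
  2: x = 0.812, y = 0.376
Drum-2 feed = drum-1 vapor: z₂ = (0.6240, 0.3760).
Drum 2:
Binary case is linear: z₁(K₁−1)(1+ψ₂(K₂−1)) + z₂(K₂−1)(1+ψ₂(K₁−1)) = 0
⇒ ψ₂ = [z₁(K₁−1)+z₂(K₂−1)] / [−(K₁−1)(K₂−1)] = 0.0560/0.4387 = 0.128
  1: x = 0.582, y = 0.909
  2: x = 0.418, y = 0.091

V/F (drum 2) = 0.128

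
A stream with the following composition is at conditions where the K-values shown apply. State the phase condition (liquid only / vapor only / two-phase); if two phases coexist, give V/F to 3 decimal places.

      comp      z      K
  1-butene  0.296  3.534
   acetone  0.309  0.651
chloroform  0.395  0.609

ΣzᵢKᵢ = 1.488; Σzᵢ/Kᵢ = 1.207.
Both exceed 1, so a two-phase solution exists.
Rachford–Rice: g(ψ) = Σ zᵢ(Kᵢ−1)/(1+ψ(Kᵢ−1)) = 0.
Newton iteration, ψ⁰ = 0.5:
  ψ = 0.500: g = 0.0082, g' = -0.518 → ψ = 0.516
Converged at ψ = 0.516.

two-phase, V/F = 0.516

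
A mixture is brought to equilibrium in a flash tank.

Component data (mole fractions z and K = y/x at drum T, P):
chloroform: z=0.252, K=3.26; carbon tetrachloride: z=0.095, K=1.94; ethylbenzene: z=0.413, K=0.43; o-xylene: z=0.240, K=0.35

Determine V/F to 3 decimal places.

V/F = 0.223

Rachford–Rice: g(V/F) = Σ zᵢ(Kᵢ−1)/(1+V/F(Kᵢ−1)) = 0.
Check two-phase: ΣzᵢKᵢ = 1.267 > 1 and Σzᵢ/Kᵢ = 1.772 > 1, so g(0) = 0.267 > 0 and g(1) = -0.772 < 0.
Newton–Raphson from V/F = 0.5:
  V/F = 0.500: g = -0.2322, g' = -0.808 → V/F = 0.212
  V/F = 0.212: g = 0.0104, g' = -0.956 → V/F = 0.223
Converged at V/F = 0.223.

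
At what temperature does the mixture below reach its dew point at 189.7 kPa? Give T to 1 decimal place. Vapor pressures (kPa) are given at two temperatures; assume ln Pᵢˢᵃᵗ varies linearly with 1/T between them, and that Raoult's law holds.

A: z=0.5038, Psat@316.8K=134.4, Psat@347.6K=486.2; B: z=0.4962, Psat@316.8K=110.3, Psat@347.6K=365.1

Dew-point temperature: Σzᵢ·P/Pᵢˢᵃᵗ(T) = 1. Interpolate ln Pᵢˢᵃᵗ = aᵢ + bᵢ/T.
  T = 316.8 K: ΣzᵢP/Pᵢˢᵃᵗ = 1.5645
  T = 347.6 K: ΣzᵢP/Pᵢˢᵃᵗ = 0.4544
  T = 332.2 K: ΣzᵢP/Pᵢˢᵃᵗ = 0.8191
  T = 324.5 K: ΣzᵢP/Pᵢˢᵃᵗ = 1.1233
  T = 328.4 K: ΣzᵢP/Pᵢˢᵃᵗ = 0.9555
  T = 326.4 K: ΣzᵢP/Pᵢˢᵃᵗ = 1.0376
Interpolating between 326.4 K and 328.4 K gives T ≈ 327.3 K.

T = 327.3 K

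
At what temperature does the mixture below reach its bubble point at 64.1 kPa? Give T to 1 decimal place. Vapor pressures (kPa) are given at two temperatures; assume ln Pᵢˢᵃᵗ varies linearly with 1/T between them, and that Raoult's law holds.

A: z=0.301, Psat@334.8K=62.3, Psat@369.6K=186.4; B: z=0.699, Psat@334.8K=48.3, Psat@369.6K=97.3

Bubble-point temperature: ΣzᵢPᵢˢᵃᵗ(T) = P. Interpolate ln Pᵢˢᵃᵗ = aᵢ + bᵢ/T.
  T = 334.8 K: ΣzᵢPᵢˢᵃᵗ = 52.51 kPa
  T = 369.6 K: ΣzᵢPᵢˢᵃᵗ = 124.12 kPa
  T = 352.2 K: ΣzᵢPᵢˢᵃᵗ = 82.08 kPa
  T = 343.5 K: ΣzᵢPᵢˢᵃᵗ = 65.94 kPa
  T = 339.1 K: ΣzᵢPᵢˢᵃᵗ = 58.84 kPa
  T = 341.3 K: ΣzᵢPᵢˢᵃᵗ = 62.31 kPa
Interpolating between 341.3 K and 343.5 K gives T ≈ 342.4 K.

T = 342.4 K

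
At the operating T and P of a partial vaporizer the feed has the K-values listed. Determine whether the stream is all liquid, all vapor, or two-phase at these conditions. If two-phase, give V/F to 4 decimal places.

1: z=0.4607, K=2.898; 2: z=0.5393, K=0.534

ΣzᵢKᵢ = 1.6231; Σzᵢ/Kᵢ = 1.1689.
Both exceed 1, so a two-phase solution exists.
Rachford–Rice: g(ψ) = Σ zᵢ(Kᵢ−1)/(1+ψ(Kᵢ−1)) = 0.
Binary case is linear: z₁(K₁−1)(1+ψ(K₂−1)) + z₂(K₂−1)(1+ψ(K₁−1)) = 0
⇒ ψ = [z₁(K₁−1)+z₂(K₂−1)] / [−(K₁−1)(K₂−1)] = 0.62309/0.88447 = 0.7045

two-phase, V/F = 0.7045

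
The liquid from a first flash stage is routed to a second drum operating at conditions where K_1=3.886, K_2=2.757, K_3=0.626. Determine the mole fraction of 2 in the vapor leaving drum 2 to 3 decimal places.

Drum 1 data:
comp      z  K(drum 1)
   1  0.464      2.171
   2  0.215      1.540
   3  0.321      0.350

y_2 (drum 2) = 0.172

Drum 1:
Let ψ₁ = V/F and solve Σ zᵢ(Kᵢ−1)/(1+ψ₁(Kᵢ−1)) = 0.
Check two-phase: ΣzᵢKᵢ = 1.451 > 1 and Σzᵢ/Kᵢ = 1.270 > 1, so g(0) = 0.451 > 0 and g(1) = -0.270 < 0.
Newton iteration, ψ₁⁰ = 0.5:
  ψ₁ = 0.500: g = 0.1250, g' = -0.590 → ψ₁ = 0.712
  ψ₁ = 0.712: g = -0.0082, g' = -0.692 → ψ₁ = 0.700
Converged at ψ₁ = 0.700.
Drum-1 compositions:
  1: x = 0.255, y = 0.554
  2: x = 0.156, y = 0.240
  3: x = 0.589, y = 0.206
Drum-2 feed = drum-1 liquid: z₂ = (0.2550, 0.1560, 0.5890).
Drum 2:
Rachford–Rice: g(ψ₂) = Σ zᵢ(Kᵢ−1)/(1+ψ₂(Kᵢ−1)) = 0.
g(0) = ΣzᵢKᵢ − 1 = 0.790 and g(1) = 1 − Σzᵢ/Kᵢ = -0.063, so a root lies in (0, 1).
Iterate (Newton) starting at ψ₂ = 0.35:
  ψ₂ = 0.350: g = 0.2824, g' = -0.819 → ψ₂ = 0.695
  ψ₂ = 0.695: g = 0.0708, g' = -0.483 → ψ₂ = 0.841
  ψ₂ = 0.841: g = 0.0040, g' = -0.435 → ψ₂ = 0.850
Converged at ψ₂ = 0.850.
  1: x = 0.074, y = 0.287
  2: x = 0.063, y = 0.172
  3: x = 0.864, y = 0.541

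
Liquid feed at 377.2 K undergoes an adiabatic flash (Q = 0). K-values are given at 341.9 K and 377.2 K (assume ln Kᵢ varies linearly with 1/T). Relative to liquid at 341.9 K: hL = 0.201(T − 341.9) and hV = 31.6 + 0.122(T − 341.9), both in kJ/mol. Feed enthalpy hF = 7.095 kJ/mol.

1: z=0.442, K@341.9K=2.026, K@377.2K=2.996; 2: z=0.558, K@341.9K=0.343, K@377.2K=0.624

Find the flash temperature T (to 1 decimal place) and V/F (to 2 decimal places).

T = 345.7 K, V/F = 0.20

Adiabatic flash: solve Rachford–Rice at each trial T, then check hF = ψ·hV(T) + (1−ψ)·hL(T).
  T = 341.9 K: K = (2.026, 0.343), RR gives ψ = 0.129, H_out = 4.073 kJ/mol
  T = 377.2 K: K = (2.996, 0.624), RR gives ψ = 0.896, H_out = 32.909 kJ/mol
  T = 359.5 K: K = (2.486, 0.469), RR gives ψ = 0.457, H_out = 17.345 kJ/mol
  T = 350.7 K: K = (2.250, 0.403), RR gives ψ = 0.294, H_out = 10.843 kJ/mol
  T = 346.3 K: K = (2.137, 0.372), RR gives ψ = 0.213, H_out = 7.538 kJ/mol
  T = 344.1 K: K = (2.081, 0.357), RR gives ψ = 0.171, H_out = 5.832 kJ/mol
Linear interpolation between T = 344.1 (H_out = 5.832) and T = 346.3 (H_out = 7.538) on hF = 7.095 gives T ≈ 345.7 K, at which ψ = 0.20.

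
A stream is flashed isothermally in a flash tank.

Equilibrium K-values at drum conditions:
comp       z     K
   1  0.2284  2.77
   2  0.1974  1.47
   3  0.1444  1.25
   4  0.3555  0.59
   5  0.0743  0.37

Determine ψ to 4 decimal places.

Rachford–Rice: g(ψ) = Σ zᵢ(Kᵢ−1)/(1+ψ(Kᵢ−1)) = 0.
g(0) = ΣzᵢKᵢ − 1 = 0.3406 and g(1) = 1 − Σzᵢ/Kᵢ = -0.1356, so a root lies in (0, 1).
Iterate (Newton) starting at ψ = 0.66:
  ψ = 0.6600: g = 0.00830, g' = -0.3830 → ψ = 0.6817
  ψ = 0.6817: g = -0.00001, g' = -0.3843 → ψ = 0.6816
Converged at ψ = 0.6816.

ψ = 0.6816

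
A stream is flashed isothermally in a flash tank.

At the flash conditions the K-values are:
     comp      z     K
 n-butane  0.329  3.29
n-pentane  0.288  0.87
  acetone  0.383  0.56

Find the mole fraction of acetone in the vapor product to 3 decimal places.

y_acetone = 0.312

Material balance + equilibrium reduce to Σ zᵢ(Kᵢ−1)/(1+V/F(Kᵢ−1)) = 0.
Check two-phase: ΣzᵢKᵢ = 1.547 > 1 and Σzᵢ/Kᵢ = 1.115 > 1, so g(0) = 0.547 > 0 and g(1) = -0.115 < 0.
Newton iteration, V/F⁰ = 0.5:
  V/F = 0.500: g = 0.0951, g' = -0.502 → V/F = 0.689
  V/F = 0.689: g = 0.0092, g' = -0.418 → V/F = 0.711
Converged at V/F = 0.711.
Compositions from xᵢ = zᵢ/(1+V/F(Kᵢ−1)), yᵢ = Kᵢxᵢ:
  n-butane: x = 0.125, y = 0.412
  n-pentane: x = 0.317, y = 0.276
  acetone: x = 0.558, y = 0.312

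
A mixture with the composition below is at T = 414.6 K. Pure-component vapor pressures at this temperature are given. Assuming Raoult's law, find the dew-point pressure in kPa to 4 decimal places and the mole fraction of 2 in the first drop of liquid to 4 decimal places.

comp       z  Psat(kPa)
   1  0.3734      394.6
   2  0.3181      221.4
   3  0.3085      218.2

Pdew = 263.3741 kPa, x_2 = 0.3784

At the dew point ψ → 1, so Σzᵢ/Kᵢ = 1 with Kᵢ = Pᵢˢᵃᵗ/P ⇒ 1/P = Σzᵢ/Pᵢˢᵃᵗ.
1/P = 0.3734/394.6 + 0.3181/221.4 + 0.3085/218.2 = 0.0037969 ⇒ P = 263.3741 kPa
xᵢ = zᵢP/Pᵢˢᵃᵗ ⇒ x_2 = 0.3181·263.3741/221.4 = 0.3784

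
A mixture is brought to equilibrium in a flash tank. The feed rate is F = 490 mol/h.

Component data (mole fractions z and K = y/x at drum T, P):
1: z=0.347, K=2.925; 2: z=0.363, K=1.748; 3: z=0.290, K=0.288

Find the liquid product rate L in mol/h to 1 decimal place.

Iterate (Newton) starting at β = 0.44:
  β = 0.440: g = 0.2653, g' = -0.804 → β = 0.770
  β = 0.770: g = -0.0157, g' = -1.011 → β = 0.755
  β = 0.755: g = -0.0002, g' = -0.983 → β = 0.754
Converged at β = 0.754.
Then V = β·F = 0.7543·490 = 369.6 mol/h and L = F − V = 120.4 mol/h.

L = 120.4 mol/h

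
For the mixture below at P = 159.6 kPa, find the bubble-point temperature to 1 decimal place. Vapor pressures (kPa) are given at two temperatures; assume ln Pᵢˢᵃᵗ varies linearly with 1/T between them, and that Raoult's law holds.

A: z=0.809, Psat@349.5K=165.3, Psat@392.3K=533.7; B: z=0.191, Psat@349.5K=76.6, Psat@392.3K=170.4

Bubble-point temperature: ΣzᵢPᵢˢᵃᵗ(T) = P. Interpolate ln Pᵢˢᵃᵗ = aᵢ + bᵢ/T.
  T = 349.5 K: ΣzᵢPᵢˢᵃᵗ = 148.36 kPa
  T = 392.3 K: ΣzᵢPᵢˢᵃᵗ = 464.31 kPa
  T = 370.9 K: ΣzᵢPᵢˢᵃᵗ = 270.88 kPa
  T = 360.2 K: ΣzᵢPᵢˢᵃᵗ = 202.19 kPa
  T = 354.9 K: ΣzᵢPᵢˢᵃᵗ = 173.83 kPa
  T = 352.2 K: ΣzᵢPᵢˢᵃᵗ = 160.68 kPa
Interpolating between 349.5 K and 352.2 K gives T ≈ 352.0 K.

T = 352.0 K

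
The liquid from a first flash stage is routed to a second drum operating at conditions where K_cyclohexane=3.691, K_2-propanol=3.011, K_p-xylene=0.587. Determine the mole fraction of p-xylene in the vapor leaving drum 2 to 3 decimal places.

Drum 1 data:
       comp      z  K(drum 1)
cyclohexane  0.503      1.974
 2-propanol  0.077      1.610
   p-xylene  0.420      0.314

Drum 1:
Iterate (Newton) starting at ψ₁ = 0.35:
  ψ₁ = 0.350: g = 0.0249, g' = -0.627 → ψ₁ = 0.390
  ψ₁ = 0.390: g = -0.0002, g' = -0.638 → ψ₁ = 0.389
Converged at ψ₁ = 0.389.
Drum-1 compositions:
  cyclohexane: x = 0.365, y = 0.720
  2-propanol: x = 0.062, y = 0.100
  p-xylene: x = 0.573, y = 0.180
Drum-2 feed = drum-1 liquid: z₂ = (0.3647, 0.0622, 0.5731).
Drum 2:
Iterate (Newton) starting at ψ₂ = 0.62:
  ψ₂ = 0.620: g = 0.1053, g' = -0.597 → ψ₂ = 0.796
  ψ₂ = 0.796: g = 0.0077, g' = -0.522 → ψ₂ = 0.811
Converged at ψ₂ = 0.811.
  cyclohexane: x = 0.115, y = 0.423
  2-propanol: x = 0.024, y = 0.071
  p-xylene: x = 0.862, y = 0.506

y_p-xylene (drum 2) = 0.506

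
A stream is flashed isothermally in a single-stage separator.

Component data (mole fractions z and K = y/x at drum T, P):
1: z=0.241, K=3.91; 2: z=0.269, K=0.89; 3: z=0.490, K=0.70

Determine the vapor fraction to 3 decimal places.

ψ = 0.744

Material balance + equilibrium reduce to Σ zᵢ(Kᵢ−1)/(1+ψ(Kᵢ−1)) = 0.
Check two-phase: ΣzᵢKᵢ = 1.525 > 1 and Σzᵢ/Kᵢ = 1.064 > 1, so g(0) = 0.525 > 0 and g(1) = -0.064 < 0.
Iterate (Newton) starting at ψ = 0.48:
  ψ = 0.480: g = 0.0896, g' = -0.419 → ψ = 0.694
  ψ = 0.694: g = 0.0146, g' = -0.298 → ψ = 0.743
  ψ = 0.743: g = 0.0004, g' = -0.281 → ψ = 0.744
Converged at ψ = 0.744.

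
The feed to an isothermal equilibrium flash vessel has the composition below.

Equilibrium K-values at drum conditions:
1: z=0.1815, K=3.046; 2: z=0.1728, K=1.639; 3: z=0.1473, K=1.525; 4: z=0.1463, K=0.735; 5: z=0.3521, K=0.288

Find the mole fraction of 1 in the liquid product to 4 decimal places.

Material balance + equilibrium reduce to Σ zᵢ(Kᵢ−1)/(1+ψ(Kᵢ−1)) = 0.
g(0) = ΣzᵢKᵢ − 1 = 0.2696 and g(1) = 1 − Σzᵢ/Kᵢ = -0.6832, so a root lies in (0, 1).
Newton–Raphson from ψ = 0.34:
  ψ = 0.3400: g = 0.00196, g' = -0.6642 → ψ = 0.3429
Converged at ψ = 0.3429.
Compositions from xᵢ = zᵢ/(1+ψ(Kᵢ−1)), yᵢ = Kᵢxᵢ:
  1: x = 0.1067, y = 0.3249
  2: x = 0.1417, y = 0.2323
  3: x = 0.1248, y = 0.1904
  4: x = 0.1609, y = 0.1183
  5: x = 0.4659, y = 0.1342

x_1 = 0.1067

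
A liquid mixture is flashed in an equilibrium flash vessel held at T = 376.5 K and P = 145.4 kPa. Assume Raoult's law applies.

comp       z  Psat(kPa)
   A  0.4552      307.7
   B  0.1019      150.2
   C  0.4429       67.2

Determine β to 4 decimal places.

β = 0.5076

Raoult's law: Kᵢ = Pᵢˢᵃᵗ/P = Pᵢˢᵃᵗ/145.4.
  K_A = 307.7/145.4 = 2.116231, K_B = 150.2/145.4 = 1.033012, K_C = 67.2/145.4 = 0.462173
Newton iteration, β⁰ = 0.6:
  β = 0.6000: g = -0.04409, g' = -0.4828 → β = 0.5087
  β = 0.5087: g = -0.00052, g' = -0.4736 → β = 0.5076
Converged at β = 0.5076.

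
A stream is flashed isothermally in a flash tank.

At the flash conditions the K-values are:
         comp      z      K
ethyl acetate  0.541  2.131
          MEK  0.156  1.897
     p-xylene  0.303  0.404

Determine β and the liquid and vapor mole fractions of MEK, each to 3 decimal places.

Material balance + equilibrium reduce to Σ zᵢ(Kᵢ−1)/(1+β(Kᵢ−1)) = 0.
Feasibility: ΣzᵢKᵢ = 1.571, Σzᵢ/Kᵢ = 1.086 — both > 1, two phases present.
Newton iteration, β⁰ = 0.5:
  β = 0.500: g = 0.2302, g' = -0.561 → β = 0.911
  β = 0.911: g = -0.0165, g' = -0.721 → β = 0.888
  β = 0.888: g = -0.0003, g' = -0.697 → β = 0.887
Converged at β = 0.887.
Compositions from xᵢ = zᵢ/(1+β(Kᵢ−1)), yᵢ = Kᵢxᵢ:
  ethyl acetate: x = 0.270, y = 0.575
  MEK: x = 0.087, y = 0.165
  p-xylene: x = 0.643, y = 0.260

β = 0.887, x_MEK = 0.087, y_MEK = 0.165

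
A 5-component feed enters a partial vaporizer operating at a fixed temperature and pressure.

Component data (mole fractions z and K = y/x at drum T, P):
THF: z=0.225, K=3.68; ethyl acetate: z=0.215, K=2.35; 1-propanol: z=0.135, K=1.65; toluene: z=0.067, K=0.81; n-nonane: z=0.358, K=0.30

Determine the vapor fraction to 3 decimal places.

ψ = 0.609

Let ψ = V/F and solve Σ zᵢ(Kᵢ−1)/(1+ψ(Kᵢ−1)) = 0.
Check two-phase: ΣzᵢKᵢ = 1.718 > 1 and Σzᵢ/Kᵢ = 1.510 > 1, so g(0) = 0.718 > 0 and g(1) = -0.510 < 0.
Newton–Raphson from ψ = 0.63:
  ψ = 0.630: g = -0.0194, g' = -0.931 → ψ = 0.609
Converged at ψ = 0.609.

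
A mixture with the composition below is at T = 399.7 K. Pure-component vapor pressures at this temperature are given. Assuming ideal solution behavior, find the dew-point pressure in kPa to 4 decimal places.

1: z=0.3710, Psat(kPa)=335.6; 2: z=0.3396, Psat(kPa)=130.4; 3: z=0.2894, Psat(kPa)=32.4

At the dew point ψ → 1, so Σzᵢ/Kᵢ = 1 with Kᵢ = Pᵢˢᵃᵗ/P ⇒ 1/P = Σzᵢ/Pᵢˢᵃᵗ.
1/P = 0.3710/335.6 + 0.3396/130.4 + 0.2894/32.4 = 0.0126419 ⇒ P = 79.1022 kPa

Pdew = 79.1022 kPa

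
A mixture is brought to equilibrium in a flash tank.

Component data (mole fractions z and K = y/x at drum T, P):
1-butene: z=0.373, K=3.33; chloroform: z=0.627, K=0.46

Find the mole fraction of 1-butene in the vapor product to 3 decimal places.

Binary case is linear: z₁(K₁−1)(1+β(K₂−1)) + z₂(K₂−1)(1+β(K₁−1)) = 0
⇒ β = [z₁(K₁−1)+z₂(K₂−1)] / [−(K₁−1)(K₂−1)] = 0.5305/1.2582 = 0.422
Compositions from xᵢ = zᵢ/(1+β(Kᵢ−1)), yᵢ = Kᵢxᵢ:
  1-butene: x = 0.188, y = 0.627
  chloroform: x = 0.812, y = 0.373

y_1-butene = 0.627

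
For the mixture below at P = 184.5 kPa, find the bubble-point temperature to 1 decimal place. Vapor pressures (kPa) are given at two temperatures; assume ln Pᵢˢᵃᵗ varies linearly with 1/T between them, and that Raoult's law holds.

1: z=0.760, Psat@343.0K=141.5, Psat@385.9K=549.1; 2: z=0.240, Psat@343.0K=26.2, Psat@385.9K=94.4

Bubble-point temperature: ΣzᵢPᵢˢᵃᵗ(T) = P. Interpolate ln Pᵢˢᵃᵗ = aᵢ + bᵢ/T.
  T = 343.0 K: ΣzᵢPᵢˢᵃᵗ = 113.83 kPa
  T = 385.9 K: ΣzᵢPᵢˢᵃᵗ = 439.97 kPa
  T = 364.4 K: ΣzᵢPᵢˢᵃᵗ = 232.50 kPa
  T = 353.7 K: ΣzᵢPᵢˢᵃᵗ = 164.45 kPa
  T = 359.0 K: ΣzᵢPᵢˢᵃᵗ = 195.72 kPa
  T = 356.4 K: ΣzᵢPᵢˢᵃᵗ = 179.81 kPa
Interpolating between 356.4 K and 359.0 K gives T ≈ 357.2 K.

T = 357.2 K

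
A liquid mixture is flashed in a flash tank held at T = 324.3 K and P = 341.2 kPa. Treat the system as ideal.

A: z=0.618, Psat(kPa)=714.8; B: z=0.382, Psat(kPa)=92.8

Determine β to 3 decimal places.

β = 0.500

Raoult's law: Kᵢ = Pᵢˢᵃᵗ/P = Pᵢˢᵃᵗ/341.2.
  K_A = 714.8/341.2 = 2.09496, K_B = 92.8/341.2 = 0.27198
Let β = V/F and solve Σ zᵢ(Kᵢ−1)/(1+β(Kᵢ−1)) = 0.
g(0) = ΣzᵢKᵢ − 1 = 0.399 and g(1) = 1 − Σzᵢ/Kᵢ = -0.700, so a root lies in (0, 1).
Binary case is linear: z₁(K₁−1)(1+β(K₂−1)) + z₂(K₂−1)(1+β(K₁−1)) = 0
⇒ β = [z₁(K₁−1)+z₂(K₂−1)] / [−(K₁−1)(K₂−1)] = 0.3986/0.7972 = 0.500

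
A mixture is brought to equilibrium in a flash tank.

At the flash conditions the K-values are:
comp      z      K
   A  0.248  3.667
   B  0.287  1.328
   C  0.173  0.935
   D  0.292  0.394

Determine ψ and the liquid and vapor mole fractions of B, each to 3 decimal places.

Let ψ = V/F and solve Σ zᵢ(Kᵢ−1)/(1+ψ(Kᵢ−1)) = 0.
Feasibility: ΣzᵢKᵢ = 1.567, Σzᵢ/Kᵢ = 1.210 — both > 1, two phases present.
Newton–Raphson from ψ = 0.33:
  ψ = 0.330: g = 0.2041, g' = -0.692 → ψ = 0.625
  ψ = 0.625: g = 0.0298, g' = -0.548 → ψ = 0.679
Converged at ψ = 0.679.
Compositions from xᵢ = zᵢ/(1+ψ(Kᵢ−1)), yᵢ = Kᵢxᵢ:
  A: x = 0.088, y = 0.324
  B: x = 0.235, y = 0.312
  C: x = 0.181, y = 0.169
  D: x = 0.496, y = 0.195

ψ = 0.679, x_B = 0.235, y_B = 0.312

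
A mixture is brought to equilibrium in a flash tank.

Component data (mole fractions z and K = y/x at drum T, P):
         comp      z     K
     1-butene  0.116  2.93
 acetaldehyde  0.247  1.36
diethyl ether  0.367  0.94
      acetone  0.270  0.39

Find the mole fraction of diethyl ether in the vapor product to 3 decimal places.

Let ψ = V/F and solve Σ zᵢ(Kᵢ−1)/(1+ψ(Kᵢ−1)) = 0.
Feasibility: ΣzᵢKᵢ = 1.126, Σzᵢ/Kᵢ = 1.304 — both > 1, two phases present.
Newton–Raphson from ψ = 0.37:
  ψ = 0.370: g = -0.0261, g' = -0.341 → ψ = 0.293
  ψ = 0.293: g = 0.0004, g' = -0.353 → ψ = 0.294
Converged at ψ = 0.294.
Compositions from xᵢ = zᵢ/(1+ψ(Kᵢ−1)), yᵢ = Kᵢxᵢ:
  1-butene: x = 0.074, y = 0.217
  acetaldehyde: x = 0.223, y = 0.304
  diethyl ether: x = 0.374, y = 0.351
  acetone: x = 0.329, y = 0.128

y_diethyl ether = 0.351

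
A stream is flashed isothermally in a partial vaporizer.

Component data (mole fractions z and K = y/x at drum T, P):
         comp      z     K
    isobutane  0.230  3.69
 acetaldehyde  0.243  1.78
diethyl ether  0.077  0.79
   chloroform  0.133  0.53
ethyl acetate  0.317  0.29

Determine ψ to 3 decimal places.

ψ = 0.441

Material balance + equilibrium reduce to Σ zᵢ(Kᵢ−1)/(1+ψ(Kᵢ−1)) = 0.
Check two-phase: ΣzᵢKᵢ = 1.504 > 1 and Σzᵢ/Kᵢ = 1.640 > 1, so g(0) = 0.504 > 0 and g(1) = -0.640 < 0.
Iterate (Newton) starting at ψ = 0.5:
  ψ = 0.500: g = -0.0485, g' = -0.818 → ψ = 0.441
Converged at ψ = 0.441.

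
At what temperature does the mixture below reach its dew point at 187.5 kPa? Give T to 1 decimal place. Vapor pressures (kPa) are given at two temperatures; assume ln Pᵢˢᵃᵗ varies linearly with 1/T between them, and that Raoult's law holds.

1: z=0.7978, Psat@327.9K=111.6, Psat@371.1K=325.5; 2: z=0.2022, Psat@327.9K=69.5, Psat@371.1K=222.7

T = 351.6 K

Dew-point temperature: Σzᵢ·P/Pᵢˢᵃᵗ(T) = 1. Interpolate ln Pᵢˢᵃᵗ = aᵢ + bᵢ/T.
  T = 327.9 K: ΣzᵢP/Pᵢˢᵃᵗ = 1.8859
  T = 371.1 K: ΣzᵢP/Pᵢˢᵃᵗ = 0.6298
  T = 349.5 K: ΣzᵢP/Pᵢˢᵃᵗ = 1.0533
  T = 360.3 K: ΣzᵢP/Pᵢˢᵃᵗ = 0.8082
  T = 354.9 K: ΣzᵢP/Pᵢˢᵃᵗ = 0.9208
  T = 352.2 K: ΣzᵢP/Pᵢˢᵃᵗ = 0.9843
Interpolating between 349.5 K and 352.2 K gives T ≈ 351.6 K.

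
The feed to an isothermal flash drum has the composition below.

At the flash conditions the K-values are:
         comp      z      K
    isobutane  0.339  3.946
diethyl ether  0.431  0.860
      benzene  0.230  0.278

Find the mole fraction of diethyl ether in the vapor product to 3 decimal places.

y_diethyl ether = 0.405

Rachford–Rice: g(ψ) = Σ zᵢ(Kᵢ−1)/(1+ψ(Kᵢ−1)) = 0.
Check two-phase: ΣzᵢKᵢ = 1.772 > 1 and Σzᵢ/Kᵢ = 1.414 > 1, so g(0) = 0.772 > 0 and g(1) = -0.414 < 0.
Newton–Raphson from ψ = 0.49:
  ψ = 0.490: g = 0.0870, g' = -0.790 → ψ = 0.600
  ψ = 0.600: g = 0.0019, g' = -0.767 → ψ = 0.603
Converged at ψ = 0.603.
Compositions from xᵢ = zᵢ/(1+ψ(Kᵢ−1)), yᵢ = Kᵢxᵢ:
  isobutane: x = 0.122, y = 0.482
  diethyl ether: x = 0.471, y = 0.405
  benzene: x = 0.407, y = 0.113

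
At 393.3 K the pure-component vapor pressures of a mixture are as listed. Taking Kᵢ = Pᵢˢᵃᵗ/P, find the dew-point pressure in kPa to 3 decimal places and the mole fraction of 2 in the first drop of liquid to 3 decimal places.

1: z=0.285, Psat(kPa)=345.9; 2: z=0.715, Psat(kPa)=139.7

Pdew = 168.292 kPa, x_2 = 0.861

At the dew point ψ → 1, so Σzᵢ/Kᵢ = 1 with Kᵢ = Pᵢˢᵃᵗ/P ⇒ 1/P = Σzᵢ/Pᵢˢᵃᵗ.
1/P = 0.285/345.9 + 0.715/139.7 = 0.005942 ⇒ P = 168.292 kPa
xᵢ = zᵢP/Pᵢˢᵃᵗ ⇒ x_2 = 0.715·168.292/139.7 = 0.861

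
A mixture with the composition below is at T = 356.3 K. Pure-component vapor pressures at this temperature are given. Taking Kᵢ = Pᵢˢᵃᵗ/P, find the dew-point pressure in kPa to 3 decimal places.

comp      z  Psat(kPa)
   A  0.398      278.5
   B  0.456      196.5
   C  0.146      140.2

Pdew = 208.722 kPa

At the dew point ψ → 1, so Σzᵢ/Kᵢ = 1 with Kᵢ = Pᵢˢᵃᵗ/P ⇒ 1/P = Σzᵢ/Pᵢˢᵃᵗ.
1/P = 0.398/278.5 + 0.456/196.5 + 0.146/140.2 = 0.004791 ⇒ P = 208.722 kPa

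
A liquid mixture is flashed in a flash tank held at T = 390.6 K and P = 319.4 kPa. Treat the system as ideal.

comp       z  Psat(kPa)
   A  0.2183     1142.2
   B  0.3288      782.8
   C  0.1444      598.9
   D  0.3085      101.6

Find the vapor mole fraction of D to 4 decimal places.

Raoult's law: Kᵢ = Pᵢˢᵃᵗ/P = Pᵢˢᵃᵗ/319.4.
  K_A = 1142.2/319.4 = 3.576080, K_B = 782.8/319.4 = 2.450845, K_C = 598.9/319.4 = 1.875078, K_D = 101.6/319.4 = 0.318096
Let β = V/F and solve Σ zᵢ(Kᵢ−1)/(1+β(Kᵢ−1)) = 0.
Feasibility: ΣzᵢKᵢ = 1.9554, Σzᵢ/Kᵢ = 1.2420 — both > 1, two phases present.
Newton iteration, β⁰ = 0.67:
  β = 0.6700: g = 0.14052, g' = -0.9032 → β = 0.8256
  β = 0.8256: g = -0.01110, g' = -1.0798 → β = 0.8153
  β = 0.8153: g = -0.00010, g' = -1.0612 → β = 0.8152
Converged at β = 0.8152.
Compositions from xᵢ = zᵢ/(1+β(Kᵢ−1)), yᵢ = Kᵢxᵢ:
  A: x = 0.0704, y = 0.2518
  B: x = 0.1506, y = 0.3692
  C: x = 0.0843, y = 0.1580
  D: x = 0.6947, y = 0.2210

y_D = 0.2210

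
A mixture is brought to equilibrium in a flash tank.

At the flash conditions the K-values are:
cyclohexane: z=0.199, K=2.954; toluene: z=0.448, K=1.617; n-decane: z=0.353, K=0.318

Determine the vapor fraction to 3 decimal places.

Material balance + equilibrium reduce to Σ zᵢ(Kᵢ−1)/(1+ψ(Kᵢ−1)) = 0.
g(0) = ΣzᵢKᵢ − 1 = 0.425 and g(1) = 1 − Σzᵢ/Kᵢ = -0.454, so a root lies in (0, 1).
Newton–Raphson from ψ = 0.33:
  ψ = 0.330: g = 0.1554, g' = -0.672 → ψ = 0.561
  ψ = 0.561: g = 0.0007, g' = -0.698 → ψ = 0.562
Converged at ψ = 0.562.

ψ = 0.562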